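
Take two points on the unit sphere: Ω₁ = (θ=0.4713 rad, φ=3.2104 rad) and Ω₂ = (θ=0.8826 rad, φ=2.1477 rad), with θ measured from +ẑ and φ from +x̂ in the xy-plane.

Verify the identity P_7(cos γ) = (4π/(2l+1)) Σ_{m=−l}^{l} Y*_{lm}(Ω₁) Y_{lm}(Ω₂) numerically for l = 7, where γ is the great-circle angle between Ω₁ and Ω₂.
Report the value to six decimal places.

0.019791

Term-by-term m-sum for l=7 (normalisation 4π/15 = 0.837758):
  term(m=-7) = 0.00007 + 0.00015j   from Y*(Ω₁)=-0.00176 - 0.00092j, Y(Ω₂)=-0.06407 - 0.05119j
  term(m=-6) = 0.00367 + 0.00034j   from Y*(Ω₁)=0.01338 + 0.00586j, Y(Ω₂)=0.23954 - 0.07933j
  term(m=-5) = 0.01598 - 0.02330j   from Y*(Ω₁)=-0.06212 - 0.02226j, Y(Ω₂)=-0.10885 + 0.41407j
  term(m=-4) = -0.03373 - 0.06781j   from Y*(Ω₁)=0.19576 + 0.05528j, Y(Ω₂)=-0.25018 - 0.27575j
  term(m=-3) = 0.00759 + 0.00035j   from Y*(Ω₁)=-0.41277 - 0.08644j, Y(Ω₂)=-0.01778 + 0.00287j
  term(m=-2) = 0.09744 - 0.15730j   from Y*(Ω₁)=0.50654 + 0.07015j, Y(Ω₂)=0.14655 - 0.33084j
  term(m=-1) = -0.00988 - 0.01774j   from Y*(Ω₁)=-0.14009 - 0.00965j, Y(Ω₂)=0.07889 + 0.12122j
  term(m=+0) = -0.13864 + 0.00000j   from Y*(Ω₁)=-0.42851 + 0.00000j, Y(Ω₂)=0.32353 + 0.00000j
  term(m=+1) = -0.00988 + 0.01774j   from Y*(Ω₁)=0.14009 - 0.00965j, Y(Ω₂)=-0.07889 + 0.12122j
  term(m=+2) = 0.09744 + 0.15730j   from Y*(Ω₁)=0.50654 - 0.07015j, Y(Ω₂)=0.14655 + 0.33084j
  term(m=+3) = 0.00759 - 0.00035j   from Y*(Ω₁)=0.41277 - 0.08644j, Y(Ω₂)=0.01778 + 0.00287j
  term(m=+4) = -0.03373 + 0.06781j   from Y*(Ω₁)=0.19576 - 0.05528j, Y(Ω₂)=-0.25018 + 0.27575j
  term(m=+5) = 0.01598 + 0.02330j   from Y*(Ω₁)=0.06212 - 0.02226j, Y(Ω₂)=0.10885 + 0.41407j
  term(m=+6) = 0.00367 - 0.00034j   from Y*(Ω₁)=0.01338 - 0.00586j, Y(Ω₂)=0.23954 + 0.07933j
  term(m=+7) = 0.00007 - 0.00015j   from Y*(Ω₁)=0.00176 - 0.00092j, Y(Ω₂)=0.06407 - 0.05119j
Accumulated sum 0.02362 - 0.00000j; after 4π/(2l+1) scaling, 0.01979 - 0.00000j ⇒ P_7 = 0.019791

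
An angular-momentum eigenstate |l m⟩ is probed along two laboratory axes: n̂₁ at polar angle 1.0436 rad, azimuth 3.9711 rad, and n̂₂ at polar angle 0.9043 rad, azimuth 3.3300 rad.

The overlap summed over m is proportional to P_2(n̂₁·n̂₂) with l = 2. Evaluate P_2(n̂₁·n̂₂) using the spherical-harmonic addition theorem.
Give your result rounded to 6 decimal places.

Summing Y*_{l m}(θ₁,φ₁)·Y_{l m}(θ₂,φ₂) over m ∈ [−2, 2]; prefactor 4π/(2·2+1) = 2.513274:
  term(m=-2) = (0.019594, 0.065999)   from Y*(Ω₁)=(-0.025418, 0.287378), Y(Ω₂)=(0.221892, -0.087808)
  term(m=-1) = (0.101061, 0.075417)   from Y*(Ω₁)=(-0.226816, -0.247763), Y(Ω₂)=(-0.368760, 0.070311)
  term(m=+0) = (-0.003510, -0.000000)   from Y*(Ω₁)=(-0.075894, -0.000000), Y(Ω₂)=(0.046251, 0.000000)
  term(m=+1) = (0.101061, -0.075417)   from Y*(Ω₁)=(0.226816, -0.247763), Y(Ω₂)=(0.368760, 0.070311)
  term(m=+2) = (0.019594, -0.065999)   from Y*(Ω₁)=(-0.025418, -0.287378), Y(Ω₂)=(0.221892, 0.087808)
Accumulated sum (0.237800, 0.000000); after 4π/(2l+1) scaling, (0.597657, 0.000000) ⇒ P_2 = 0.597657

0.597657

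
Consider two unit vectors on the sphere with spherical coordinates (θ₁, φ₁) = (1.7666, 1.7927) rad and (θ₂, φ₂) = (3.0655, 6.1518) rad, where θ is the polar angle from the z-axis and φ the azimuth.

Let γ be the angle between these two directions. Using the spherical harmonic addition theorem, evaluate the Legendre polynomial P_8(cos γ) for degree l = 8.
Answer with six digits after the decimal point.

0.036203

Term-by-term m-sum for l=8 (normalisation 4π/17 = 0.739198):
  m=-8: (-0.089672, 0.432512) × (0.000000, 0.000000) = (-0.000000, 0.000000)  (running Σ = (-0.000000, 0.000000))
  m=-7: (-0.350390, 0.006122) × (-0.000000, -0.000000) = (0.000000, 0.000000)  (running Σ = (0.000000, 0.000000))
  m=-6: (0.034358, 0.140780) × (0.000001, 0.000001) = (-0.000000, 0.000000)  (running Σ = (-0.000000, 0.000000))
  m=-5: (-0.312882, 0.155515) × (-0.000019, -0.000015) = (0.000008, 0.000002)  (running Σ = (0.000008, 0.000002))
  m=-4: (0.021546, 0.026471) × (0.000385, 0.000223) = (0.000002, 0.000015)  (running Σ = (0.000011, 0.000017))
  m=-3: (-0.205213, 0.261319) × (-0.005547, -0.002307) = (0.001741, -0.000976)  (running Σ = (0.001752, -0.000959))
  m=-2: (-0.014568, -0.006926) × (0.055786, 0.015006) = (-0.000709, -0.000605)  (running Σ = (0.001043, -0.001564))
  m=-1: (-0.070671, 0.313229) × (-0.353360, -0.046695) = (0.039598, -0.107383)  (running Σ = (0.040642, -0.108947))
  m=0: (-0.030916, -0.000000) × (1.044980, 0.000000) = (-0.032307, -0.000000)  (running Σ = (0.008335, -0.108947))
  m=1: (0.070671, 0.313229) × (0.353360, -0.046695) = (0.039598, 0.107383)  (running Σ = (0.047933, -0.001564))
  m=2: (-0.014568, 0.006926) × (0.055786, -0.015006) = (-0.000709, 0.000605)  (running Σ = (0.047225, -0.000959))
  m=3: (0.205213, 0.261319) × (0.005547, -0.002307) = (0.001741, 0.000976)  (running Σ = (0.048966, 0.000017))
  m=4: (0.021546, -0.026471) × (0.000385, -0.000223) = (0.000002, -0.000015)  (running Σ = (0.048968, 0.000002))
  m=5: (0.312882, 0.155515) × (0.000019, -0.000015) = (0.000008, -0.000002)  (running Σ = (0.048976, 0.000000))
  m=6: (0.034358, -0.140780) × (0.000001, -0.000001) = (-0.000000, -0.000000)  (running Σ = (0.048976, 0.000000))
  m=7: (0.350390, 0.006122) × (0.000000, -0.000000) = (0.000000, -0.000000)  (running Σ = (0.048976, 0.000000))
  m=8: (-0.089672, -0.432512) × (0.000000, -0.000000) = (-0.000000, -0.000000)  (running Σ = (0.048976, 0.000000))
Accumulated sum (0.048976, 0.000000); after 4π/(2l+1) scaling, (0.036203, 0.000000) ⇒ P_8 = 0.036203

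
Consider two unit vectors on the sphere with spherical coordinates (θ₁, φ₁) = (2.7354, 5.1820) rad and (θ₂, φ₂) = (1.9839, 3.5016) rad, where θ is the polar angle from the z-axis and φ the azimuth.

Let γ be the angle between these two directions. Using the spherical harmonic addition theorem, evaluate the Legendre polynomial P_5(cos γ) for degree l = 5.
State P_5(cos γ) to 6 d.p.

Expand P_5 via completeness: Σ_{m} conj(Y_{5,m}) at Ω₁ times Y_{5,m} at Ω₂ —
  [-5]  conj(Y_{5,-5})(Ω₁) = 0.00319 + 0.00313j ; Y_{5,-5}(Ω₂) = 0.06797 + 0.29129j ; Δ = -0.00070 + 0.00114j
  [-4]  conj(Y_{5,-4})(Ω₁) = 0.00995 - 0.03132j ; Y_{5,-4}(Ω₂) = -0.05406 + 0.41106j ; Δ = 0.01234 + 0.00578j
  [-3]  conj(Y_{5,-3})(Ω₁) = -0.13889 + 0.02269j ; Y_{5,-3}(Ω₂) = -0.05643 + 0.10560j ; Δ = 0.00544 - 0.01595j
  [-2]  conj(Y_{5,-2})(Ω₁) = 0.21979 + 0.30046j ; Y_{5,-2}(Ω₂) = 0.22161 - 0.19438j ; Δ = 0.10711 + 0.02386j
  [-1]  conj(Y_{5,-1})(Ω₁) = 0.23712 - 0.46726j ; Y_{5,-1}(Ω₂) = 0.19515 - 0.07346j ; Δ = 0.01195 - 0.10861j
  [+0]  conj(Y_{5,0})(Ω₁) = -0.08519 + 0.00000j ; Y_{5,0}(Ω₂) = -0.25141 + 0.00000j ; Δ = 0.02142 + 0.00000j
  [+1]  conj(Y_{5,1})(Ω₁) = -0.23712 - 0.46726j ; Y_{5,1}(Ω₂) = -0.19515 - 0.07346j ; Δ = 0.01195 + 0.10861j
  [+2]  conj(Y_{5,2})(Ω₁) = 0.21979 - 0.30046j ; Y_{5,2}(Ω₂) = 0.22161 + 0.19438j ; Δ = 0.10711 - 0.02386j
  [+3]  conj(Y_{5,3})(Ω₁) = 0.13889 + 0.02269j ; Y_{5,3}(Ω₂) = 0.05643 + 0.10560j ; Δ = 0.00544 + 0.01595j
  [+4]  conj(Y_{5,4})(Ω₁) = 0.00995 + 0.03132j ; Y_{5,4}(Ω₂) = -0.05406 - 0.41106j ; Δ = 0.01234 - 0.00578j
  [+5]  conj(Y_{5,5})(Ω₁) = -0.00319 + 0.00313j ; Y_{5,5}(Ω₂) = -0.06797 + 0.29129j ; Δ = -0.00070 - 0.00114j
Σ over m = 0.29370 - 0.00000j; ×(4π/11) → 0.33553 - 0.00000j. Real part: 0.335528

0.335528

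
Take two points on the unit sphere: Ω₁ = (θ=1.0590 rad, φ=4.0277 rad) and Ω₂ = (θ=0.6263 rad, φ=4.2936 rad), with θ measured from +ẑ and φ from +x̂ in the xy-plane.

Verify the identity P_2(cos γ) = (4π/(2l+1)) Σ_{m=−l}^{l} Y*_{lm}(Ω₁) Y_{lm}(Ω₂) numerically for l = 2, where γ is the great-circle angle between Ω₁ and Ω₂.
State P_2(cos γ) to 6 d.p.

0.687821

Term-by-term m-sum for l=2 (normalisation 4π/5 = 2.513274):
  m=-2: Y*=-0.058743+0.287691i  Y=-0.088820-0.098609i  product +0.033587-0.019760i
  m=-1: Y*=-0.208621-0.255524i  Y=-0.149195+0.335178i  product +0.116771-0.031803i
  m=+0: Y*=-0.088452-0.000000i  Y=+0.305703+0.000000i  product -0.027040-0.000000i
  m=+1: Y*=+0.208621-0.255524i  Y=+0.149195+0.335178i  product +0.116771+0.031803i
  m=+2: Y*=-0.058743-0.287691i  Y=-0.088820+0.098609i  product +0.033587+0.019760i
Accumulated sum +0.273675+0.000000i; after 4π/(2l+1) scaling, +0.687821+0.000000i ⇒ P_2 = 0.687821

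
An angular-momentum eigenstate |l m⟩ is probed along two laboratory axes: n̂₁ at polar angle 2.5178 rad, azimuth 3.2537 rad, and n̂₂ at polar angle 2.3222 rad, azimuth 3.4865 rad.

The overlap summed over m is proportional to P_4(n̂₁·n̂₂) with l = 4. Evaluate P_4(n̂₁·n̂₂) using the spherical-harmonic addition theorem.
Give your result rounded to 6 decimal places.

0.714719

Addition theorem: P_4(cos γ) = (4π/9) Σ_m Y*_{lm}(Ω₁) Y_{lm}(Ω₂), m = −4…4:
  m=-4: Y*=0.04642 + 0.02234j  Y=0.02397 - 0.12388j  product 0.00388 - 0.00522j
  m=-3: Y*=0.19113 + 0.06682j  Y=0.17029 - 0.28663j  product 0.05170 - 0.04341j
  m=-2: Y*=0.40190 + 0.09165j  Y=0.31170 - 0.25716j  product 0.14884 - 0.07479j
  m=-1: Y*=0.35922 + 0.04044j  Y=0.05824 - 0.02092j  product 0.02177 - 0.00516j
  m=+0: Y*=-0.16643 + 0.00000j  Y=-0.35750 + 0.00000j  product 0.05950 + 0.00000j
  m=+1: Y*=-0.35922 + 0.04044j  Y=-0.05824 - 0.02092j  product 0.02177 + 0.00516j
  m=+2: Y*=0.40190 - 0.09165j  Y=0.31170 + 0.25716j  product 0.14884 + 0.07479j
  m=+3: Y*=-0.19113 + 0.06682j  Y=-0.17029 - 0.28663j  product 0.05170 + 0.04341j
  m=+4: Y*=0.04642 - 0.02234j  Y=0.02397 + 0.12388j  product 0.00388 + 0.00522j
Total Σ_m = 0.51188 + 0.00000j. Multiply by 1.396263: 0.71472 + 0.00000j. P_4(cos γ) = 0.714719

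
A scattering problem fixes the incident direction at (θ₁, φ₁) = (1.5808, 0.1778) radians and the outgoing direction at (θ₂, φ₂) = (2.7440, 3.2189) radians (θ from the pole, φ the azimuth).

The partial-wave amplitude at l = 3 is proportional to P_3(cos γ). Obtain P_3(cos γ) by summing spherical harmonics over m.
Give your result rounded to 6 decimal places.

0.431108

Expand P_3 via completeness: Σ_{m} conj(Y_{3,m}) at Ω₁ times Y_{3,m} at Ω₂ —
  [-3]  conj(Y_{3,-3})(Ω₁) = 0.35921 + 0.21211j ; Y_{3,-3}(Ω₂) = -0.02357 + 0.00557j ; Δ = -0.00965 - 0.00300j
  [-2]  conj(Y_{3,-2})(Ω₁) = -0.00958 - 0.00356j ; Y_{3,-2}(Ω₂) = -0.13958 + 0.02176j ; Δ = 0.00142 + 0.00029j
  [-1]  conj(Y_{3,-1})(Ω₁) = -0.31791 - 0.05713j ; Y_{3,-1}(Ω₂) = -0.40552 + 0.03141j ; Δ = 0.13071 + 0.01318j
  [+0]  conj(Y_{3,0})(Ω₁) = 0.01120 + 0.00000j ; Y_{3,0}(Ω₂) = -0.43021 + 0.00000j ; Δ = -0.00482 + 0.00000j
  [+1]  conj(Y_{3,1})(Ω₁) = 0.31791 - 0.05713j ; Y_{3,1}(Ω₂) = 0.40552 + 0.03141j ; Δ = 0.13071 - 0.01318j
  [+2]  conj(Y_{3,2})(Ω₁) = -0.00958 + 0.00356j ; Y_{3,2}(Ω₂) = -0.13958 - 0.02176j ; Δ = 0.00142 - 0.00029j
  [+3]  conj(Y_{3,3})(Ω₁) = -0.35921 + 0.21211j ; Y_{3,3}(Ω₂) = 0.02357 + 0.00557j ; Δ = -0.00965 + 0.00300j
Accumulated sum 0.24015 + 0.00000j; after 4π/(2l+1) scaling, 0.43111 + 0.00000j ⇒ P_3 = 0.431108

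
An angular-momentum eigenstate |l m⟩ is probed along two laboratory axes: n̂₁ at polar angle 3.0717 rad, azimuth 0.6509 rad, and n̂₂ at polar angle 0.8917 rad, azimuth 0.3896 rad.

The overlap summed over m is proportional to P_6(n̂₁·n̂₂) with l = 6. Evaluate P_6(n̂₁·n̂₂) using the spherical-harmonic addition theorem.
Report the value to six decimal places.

0.228777

Summing Y*_{l m}(θ₁,φ₁)·Y_{l m}(θ₂,φ₂) over m ∈ [−6, 6]; prefactor 4π/(2·6+1) = 0.966644:
  m=-6: Y*=-0.000000-0.000000i  Y=-0.074410-0.077230i  product +0.000000+0.000000i
  m=-5: Y*=+0.000003+0.000000i  Y=-0.110447-0.278784i  product -0.000000-0.000001i
  m=-4: Y*=-0.000072+0.000043i  Y=+0.005415-0.436796i  product +0.000018+0.000032i
  m=-3: Y*=+0.000655-0.001632i  Y=+0.101026-0.237624i  product -0.000322-0.000321i
  m=-2: Y*=+0.006656+0.024144i  Y=-0.135430+0.133762i  product -0.004131-0.002379i
  m=-1: Y*=-0.178667-0.136078i  Y=-0.316493+0.129948i  product +0.074230+0.019850i
  m=+0: Y*=+0.965592-0.000000i  Y=+0.100540+0.000000i  product +0.097080+0.000000i
  m=+1: Y*=+0.178667-0.136078i  Y=+0.316493+0.129948i  product +0.074230-0.019850i
  m=+2: Y*=+0.006656-0.024144i  Y=-0.135430-0.133762i  product -0.004131+0.002379i
  m=+3: Y*=-0.000655-0.001632i  Y=-0.101026-0.237624i  product -0.000322+0.000321i
  m=+4: Y*=-0.000072-0.000043i  Y=+0.005415+0.436796i  product +0.000018-0.000032i
  m=+5: Y*=-0.000003+0.000000i  Y=+0.110447-0.278784i  product -0.000000+0.000001i
  m=+6: Y*=-0.000000+0.000000i  Y=-0.074410+0.077230i  product +0.000000-0.000000i
Accumulated sum +0.236672+0.000000i; after 4π/(2l+1) scaling, +0.228777+0.000000i ⇒ P_6 = 0.228777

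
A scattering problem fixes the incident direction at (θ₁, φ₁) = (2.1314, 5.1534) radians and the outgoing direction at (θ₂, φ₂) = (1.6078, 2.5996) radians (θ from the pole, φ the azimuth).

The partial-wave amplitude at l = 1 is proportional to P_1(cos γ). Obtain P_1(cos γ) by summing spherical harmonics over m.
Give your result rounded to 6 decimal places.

-0.684638

Summing Y*_{l m}(θ₁,φ₁)·Y_{l m}(θ₂,φ₂) over m ∈ [−1, 1]; prefactor 4π/(2·1+1) = 4.188790:
  term(m=-1) = -0.084071+0.056022i   from Y*(Ω₁)=+0.124902-0.264614i, Y(Ω₂)=-0.295776-0.178099i
  term(m=+0) = +0.004696+0.000000i   from Y*(Ω₁)=-0.259789-0.000000i, Y(Ω₂)=-0.018076+0.000000i
  term(m=+1) = -0.084071-0.056022i   from Y*(Ω₁)=-0.124902-0.264614i, Y(Ω₂)=+0.295776-0.178099i
Accumulated sum -0.163445+0.000000i; after 4π/(2l+1) scaling, -0.684638+0.000000i ⇒ P_1 = -0.684638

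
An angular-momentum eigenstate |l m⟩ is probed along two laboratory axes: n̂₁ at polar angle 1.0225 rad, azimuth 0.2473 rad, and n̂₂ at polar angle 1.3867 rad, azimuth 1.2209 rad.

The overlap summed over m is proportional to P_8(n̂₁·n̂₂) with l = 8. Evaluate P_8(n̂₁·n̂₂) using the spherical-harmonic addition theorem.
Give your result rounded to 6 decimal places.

Expand P_8 via completeness: Σ_{m} conj(Y_{8,m}) at Ω₁ times Y_{8,m} at Ω₂ —
  term(m=-8) = (0.004248, -0.065085)   from Y*(Ω₁)=(-0.057490, 0.133145), Y(Ω₂)=(-0.423626, 0.151008)
  term(m=-7) = (0.102279, -0.060204)   from Y*(Ω₁)=(-0.056554, 0.349764), Y(Ω₂)=(-0.213820, -0.257851)
  term(m=-6) = (-0.068333, -0.032302)   from Y*(Ω₁)=(0.038856, 0.445517), Y(Ω₂)=(-0.085234, 0.145946)
  term(m=-5) = (-0.010915, -0.069578)   from Y*(Ω₁)=(0.067691, 0.194890), Y(Ω₂)=(-0.335940, -0.060675)
  term(m=-4) = (0.010568, -0.009901)   from Y*(Ω₁)=(-0.124800, -0.189823), Y(Ω₂)=(0.010860, 0.062812)
  term(m=-3) = (0.108004, 0.024242)   from Y*(Ω₁)=(-0.247226, -0.226602), Y(Ω₂)=(-0.286252, 0.164318)
  term(m=-2) = (0.000369, 0.000935)   from Y*(Ω₁)=(0.057497, 0.031009), Y(Ω₂)=(0.011771, 0.009910)
  term(m=-1) = (-0.062391, 0.091748)   from Y*(Ω₁)=(0.334229, 0.084382), Y(Ω₂)=(-0.110335, 0.302361)
  term(m=+0) = (-0.000015, -0.000000)   from Y*(Ω₁)=(-0.014787, -0.000000), Y(Ω₂)=(0.001046, 0.000000)
  term(m=+1) = (-0.062391, -0.091748)   from Y*(Ω₁)=(-0.334229, 0.084382), Y(Ω₂)=(0.110335, 0.302361)
  term(m=+2) = (0.000369, -0.000935)   from Y*(Ω₁)=(0.057497, -0.031009), Y(Ω₂)=(0.011771, -0.009910)
  term(m=+3) = (0.108004, -0.024242)   from Y*(Ω₁)=(0.247226, -0.226602), Y(Ω₂)=(0.286252, 0.164318)
  term(m=+4) = (0.010568, 0.009901)   from Y*(Ω₁)=(-0.124800, 0.189823), Y(Ω₂)=(0.010860, -0.062812)
  term(m=+5) = (-0.010915, 0.069578)   from Y*(Ω₁)=(-0.067691, 0.194890), Y(Ω₂)=(0.335940, -0.060675)
  term(m=+6) = (-0.068333, 0.032302)   from Y*(Ω₁)=(0.038856, -0.445517), Y(Ω₂)=(-0.085234, -0.145946)
  term(m=+7) = (0.102279, 0.060204)   from Y*(Ω₁)=(0.056554, 0.349764), Y(Ω₂)=(0.213820, -0.257851)
  term(m=+8) = (0.004248, 0.065085)   from Y*(Ω₁)=(-0.057490, -0.133145), Y(Ω₂)=(-0.423626, -0.151008)
Total Σ_m = (0.167643, -0.000000). Multiply by 0.739198: (0.123921, -0.000000). P_8(cos γ) = 0.123921

0.123921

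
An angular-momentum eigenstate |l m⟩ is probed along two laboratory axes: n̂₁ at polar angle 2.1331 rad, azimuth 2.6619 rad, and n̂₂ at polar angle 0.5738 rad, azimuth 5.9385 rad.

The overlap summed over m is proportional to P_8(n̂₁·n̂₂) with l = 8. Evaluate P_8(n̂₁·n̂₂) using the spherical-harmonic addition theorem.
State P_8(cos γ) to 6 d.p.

-0.408950

Addition theorem: P_8(cos γ) = (4π/17) Σ_m Y*_{lm}(Ω₁) Y_{lm}(Ω₂), m = −8…8:
  term(m=-8) = +0.000248-0.000464i   from Y*(Ω₁)=-0.103824+0.086733i, Y(Ω₂)=-0.003603+0.001456i
  term(m=-7) = +0.004803-0.006646i   from Y*(Ω₁)=-0.333065+0.073172i, Y(Ω₂)=-0.017938+0.016015i
  term(m=-6) = +0.028654-0.030103i   from Y*(Ω₁)=-0.434930-0.117303i, Y(Ω₂)=-0.044014+0.081083i
  term(m=-5) = +0.045222-0.036199i   from Y*(Ω₁)=-0.174826-0.160638i, Y(Ω₂)=-0.037094+0.241143i
  term(m=-4) = -0.074577+0.044707i   from Y*(Ω₁)=+0.067302+0.185539i, Y(Ω₂)=+0.084091+0.432451i
  term(m=-3) = -0.153159+0.065663i   from Y*(Ω₁)=-0.045900+0.346453i, Y(Ω₂)=+0.243820+0.409776i
  term(m=-2) = +0.003071-0.000850i   from Y*(Ω₁)=+0.014657-0.020908i, Y(Ω₂)=+0.096303+0.079380i
  term(m=-1) = -0.127473+0.017315i   from Y*(Ω₁)=+0.307872-0.160161i, Y(Ω₂)=-0.348886-0.125256i
  term(m=+0) = -0.006810+0.000000i   from Y*(Ω₁)=+0.026370-0.000000i, Y(Ω₂)=-0.258235+0.000000i
  term(m=+1) = -0.127473-0.017315i   from Y*(Ω₁)=-0.307872-0.160161i, Y(Ω₂)=+0.348886-0.125256i
  term(m=+2) = +0.003071+0.000850i   from Y*(Ω₁)=+0.014657+0.020908i, Y(Ω₂)=+0.096303-0.079380i
  term(m=+3) = -0.153159-0.065663i   from Y*(Ω₁)=+0.045900+0.346453i, Y(Ω₂)=-0.243820+0.409776i
  term(m=+4) = -0.074577-0.044707i   from Y*(Ω₁)=+0.067302-0.185539i, Y(Ω₂)=+0.084091-0.432451i
  term(m=+5) = +0.045222+0.036199i   from Y*(Ω₁)=+0.174826-0.160638i, Y(Ω₂)=+0.037094+0.241143i
  term(m=+6) = +0.028654+0.030103i   from Y*(Ω₁)=-0.434930+0.117303i, Y(Ω₂)=-0.044014-0.081083i
  term(m=+7) = +0.004803+0.006646i   from Y*(Ω₁)=+0.333065+0.073172i, Y(Ω₂)=+0.017938+0.016015i
  term(m=+8) = +0.000248+0.000464i   from Y*(Ω₁)=-0.103824-0.086733i, Y(Ω₂)=-0.003603-0.001456i
Total Σ_m = -0.553234+0.000000i. Multiply by 0.739198: -0.408950+0.000000i. P_8(cos γ) = -0.408950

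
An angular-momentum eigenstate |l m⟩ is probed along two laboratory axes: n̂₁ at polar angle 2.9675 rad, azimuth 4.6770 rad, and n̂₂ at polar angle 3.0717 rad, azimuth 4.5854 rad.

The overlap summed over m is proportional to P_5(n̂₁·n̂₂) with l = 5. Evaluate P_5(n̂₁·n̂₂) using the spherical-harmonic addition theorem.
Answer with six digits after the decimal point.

0.919443

Term-by-term m-sum for l=5 (normalisation 4π/11 = 1.142397):
  m=-5: -0.000013-0.000071i × -0.000000+0.000001i = +0.000000+0.000000i  (running Σ = +0.000000+0.000000i)
  m=-4: -0.001288+0.000184i × -0.000030-0.000017i = +0.000000+0.000000i  (running Σ = +0.000000+0.000000i)
  m=-3: +0.001473+0.013819i × +0.000349-0.000870i = +0.000013+0.000004i  (running Σ = +0.000013+0.000004i)
  m=-2: +0.095413-0.006764i × +0.015845+0.004113i = +0.001540+0.000285i  (running Σ = +0.001552+0.000289i)
  m=-1: -0.014091-0.398013i × -0.022277+0.174477i = +0.069758+0.006408i  (running Σ = +0.071310+0.006697i)
  m=0: -0.734465-0.000000i × -0.901630+0.000000i = +0.662216+0.000000i  (running Σ = +0.733526+0.006697i)
  m=1: +0.014091-0.398013i × +0.022277+0.174477i = +0.069758-0.006408i  (running Σ = +0.803284+0.000289i)
  m=2: +0.095413+0.006764i × +0.015845-0.004113i = +0.001540-0.000285i  (running Σ = +0.804824+0.000004i)
  m=3: -0.001473+0.013819i × -0.000349-0.000870i = +0.000013-0.000004i  (running Σ = +0.804836+0.000000i)
  m=4: -0.001288-0.000184i × -0.000030+0.000017i = +0.000000-0.000000i  (running Σ = +0.804836+0.000000i)
  m=5: +0.000013-0.000071i × +0.000000+0.000001i = +0.000000-0.000000i  (running Σ = +0.804836-0.000000i)
Total Σ_m = +0.804836-0.000000i. Multiply by 1.142397: +0.919443-0.000000i. P_5(cos γ) = 0.919443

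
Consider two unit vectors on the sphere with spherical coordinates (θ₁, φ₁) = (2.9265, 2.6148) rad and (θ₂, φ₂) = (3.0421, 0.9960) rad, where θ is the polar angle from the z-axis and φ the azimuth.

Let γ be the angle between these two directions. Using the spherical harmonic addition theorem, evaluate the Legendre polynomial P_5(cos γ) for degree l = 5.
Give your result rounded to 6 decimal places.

0.608783

Summing Y*_{l m}(θ₁,φ₁)·Y_{l m}(θ₂,φ₂) over m ∈ [−5, 5]; prefactor 4π/(2·5+1) = 1.142397:
  m=-5: Y*=+0.000180+0.000100i  Y=+0.000001+0.000004i  product -0.000000+0.000000i
  m=-4: Y*=+0.001521+0.002558i  Y=+0.000095-0.000106i  product +0.000000+0.000000i
  m=-3: Y*=+0.000245+0.025529i  Y=-0.002651-0.000410i  product +0.000010-0.000068i
  m=-2: Y*=-0.069494+0.122163i  Y=+0.013404+0.029919i  product -0.004586-0.000442i
  m=-1: Y*=-0.399938+0.232610i  Y=+0.133623-0.206285i  product -0.005457+0.113583i
  m=+0: Y*=-0.637502-0.000000i  Y=-0.867393+0.000000i  product +0.552965+0.000000i
  m=+1: Y*=+0.399938+0.232610i  Y=-0.133623-0.206285i  product -0.005457-0.113583i
  m=+2: Y*=-0.069494-0.122163i  Y=+0.013404-0.029919i  product -0.004586+0.000442i
  m=+3: Y*=-0.000245+0.025529i  Y=+0.002651-0.000410i  product +0.000010+0.000068i
  m=+4: Y*=+0.001521-0.002558i  Y=+0.000095+0.000106i  product +0.000000-0.000000i
  m=+5: Y*=-0.000180+0.000100i  Y=-0.000001+0.000004i  product -0.000000-0.000000i
Accumulated sum +0.532899-0.000000i; after 4π/(2l+1) scaling, +0.608783-0.000000i ⇒ P_5 = 0.608783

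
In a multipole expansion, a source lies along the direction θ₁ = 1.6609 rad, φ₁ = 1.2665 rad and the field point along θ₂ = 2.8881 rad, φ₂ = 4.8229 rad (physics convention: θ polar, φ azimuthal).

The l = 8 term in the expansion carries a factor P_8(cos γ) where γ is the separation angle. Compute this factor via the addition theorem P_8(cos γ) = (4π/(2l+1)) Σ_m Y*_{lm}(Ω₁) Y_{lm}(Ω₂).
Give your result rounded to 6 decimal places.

Summing Y*_{l m}(θ₁,φ₁)·Y_{l m}(θ₂,φ₂) over m ∈ [−8, 8]; prefactor 4π/(2·8+1) = 0.739198:
  term(m=-8) = -0.000004+0.000001i   from Y*(Ω₁)=-0.379277-0.324172i, Y(Ω₂)=+0.000005-0.000006i
  term(m=-7) = +0.000022+0.000005i   from Y*(Ω₁)=+0.152840-0.095669i, Y(Ω₂)=+0.000087+0.000089i
  term(m=-6) = +0.000313+0.000240i   from Y*(Ω₁)=-0.081402-0.312298i, Y(Ω₂)=-0.000964+0.000753i
  term(m=-5) = -0.000859-0.001561i   from Y*(Ω₁)=+0.206132+0.010174i, Y(Ω₂)=-0.004532-0.007349i
  term(m=-4) = -0.001053-0.011873i   from Y*(Ω₁)=+0.091485-0.247841i, Y(Ω₂)=+0.040781-0.019301i
  term(m=-3) = -0.011943+0.035283i   from Y*(Ω₁)=+0.171535+0.132555i, Y(Ω₂)=+0.055929+0.162472i
  term(m=-2) = -0.071628+0.078260i   from Y*(Ω₁)=+0.194798-0.135740i, Y(Ω₂)=-0.435965+0.097958i
  term(m=-1) = +0.132890-0.058519i   from Y*(Ω₁)=+0.066143+0.210612i, Y(Ω₂)=-0.072542-0.653750i
  term(m=+0) = +0.036213+0.000000i   from Y*(Ω₁)=+0.229405-0.000000i, Y(Ω₂)=+0.157858+0.000000i
  term(m=+1) = +0.132890+0.058519i   from Y*(Ω₁)=-0.066143+0.210612i, Y(Ω₂)=+0.072542-0.653750i
  term(m=+2) = -0.071628-0.078260i   from Y*(Ω₁)=+0.194798+0.135740i, Y(Ω₂)=-0.435965-0.097958i
  term(m=+3) = -0.011943-0.035283i   from Y*(Ω₁)=-0.171535+0.132555i, Y(Ω₂)=-0.055929+0.162472i
  term(m=+4) = -0.001053+0.011873i   from Y*(Ω₁)=+0.091485+0.247841i, Y(Ω₂)=+0.040781+0.019301i
  term(m=+5) = -0.000859+0.001561i   from Y*(Ω₁)=-0.206132+0.010174i, Y(Ω₂)=+0.004532-0.007349i
  term(m=+6) = +0.000313-0.000240i   from Y*(Ω₁)=-0.081402+0.312298i, Y(Ω₂)=-0.000964-0.000753i
  term(m=+7) = +0.000022-0.000005i   from Y*(Ω₁)=-0.152840-0.095669i, Y(Ω₂)=-0.000087+0.000089i
  term(m=+8) = -0.000004-0.000001i   from Y*(Ω₁)=-0.379277+0.324172i, Y(Ω₂)=+0.000005+0.000006i
Total Σ_m = +0.131689-0.000000i. Multiply by 0.739198: +0.097345-0.000000i. P_8(cos γ) = 0.097345

0.097345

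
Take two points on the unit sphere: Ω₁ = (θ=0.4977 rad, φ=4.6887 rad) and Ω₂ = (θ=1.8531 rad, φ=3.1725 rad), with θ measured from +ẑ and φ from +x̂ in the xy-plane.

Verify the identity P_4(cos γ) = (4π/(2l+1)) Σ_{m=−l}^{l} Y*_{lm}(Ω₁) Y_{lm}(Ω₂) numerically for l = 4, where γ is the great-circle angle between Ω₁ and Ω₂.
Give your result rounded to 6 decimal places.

Term-by-term m-sum for l=4 (normalisation 4π/9 = 1.396263):
  [-4]  conj(Y_{4,-4})(Ω₁) = (0.022885, -0.002175) ; Y_{4,-4}(Ω₂) = (0.373642, -0.046430) ; Δ = (0.008450, -0.001875)
  [-3]  conj(Y_{4,-3})(Ω₁) = (0.008497, 0.119368) ; Y_{4,-3}(Ω₂) = (0.307561, -0.028600) ; Δ = (0.006027, 0.036470)
  [-2]  conj(Y_{4,-2})(Ω₁) = (-0.335443, 0.015905) ; Y_{4,-2}(Ω₂) = (-0.140682, 0.008707) ; Δ = (0.047052, -0.005158)
  [-1]  conj(Y_{4,-1})(Ω₁) = (-0.011303, -0.477067) ; Y_{4,-1}(Ω₂) = (-0.310810, 0.009609) ; Δ = (0.008098, 0.148169)
  [+0]  conj(Y_{4,0})(Ω₁) = (0.074203, -0.000000) ; Y_{4,0}(Ω₂) = (0.093382, 0.000000) ; Δ = (0.006929, 0.000000)
  [+1]  conj(Y_{4,1})(Ω₁) = (0.011303, -0.477067) ; Y_{4,1}(Ω₂) = (0.310810, 0.009609) ; Δ = (0.008098, -0.148169)
  [+2]  conj(Y_{4,2})(Ω₁) = (-0.335443, -0.015905) ; Y_{4,2}(Ω₂) = (-0.140682, -0.008707) ; Δ = (0.047052, 0.005158)
  [+3]  conj(Y_{4,3})(Ω₁) = (-0.008497, 0.119368) ; Y_{4,3}(Ω₂) = (-0.307561, -0.028600) ; Δ = (0.006027, -0.036470)
  [+4]  conj(Y_{4,4})(Ω₁) = (0.022885, 0.002175) ; Y_{4,4}(Ω₂) = (0.373642, 0.046430) ; Δ = (0.008450, 0.001875)
Σ over m = (0.146183, 0.000000); ×(4π/9) → (0.204110, 0.000000). Real part: 0.204110

0.204110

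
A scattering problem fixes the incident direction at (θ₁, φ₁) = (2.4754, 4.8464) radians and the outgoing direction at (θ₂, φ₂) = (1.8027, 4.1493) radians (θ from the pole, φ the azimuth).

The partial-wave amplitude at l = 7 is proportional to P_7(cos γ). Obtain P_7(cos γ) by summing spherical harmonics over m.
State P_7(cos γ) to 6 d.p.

0.286876

Expand P_7 via completeness: Σ_{m} conj(Y_{7,m}) at Ω₁ times Y_{7,m} at Ω₂ —
  [-7]  conj(Y_{7,-7})(Ω₁) = -0.01388 + 0.01018j ; Y_{7,-7}(Ω₂) = -0.29666 + 0.28811j ; Δ = 0.00119 - 0.00702j
  [-6]  conj(Y_{7,-6})(Ω₁) = 0.05685 + 0.05901j ; Y_{7,-6}(Ω₂) = -0.35519 - 0.08577j ; Δ = -0.01513 - 0.02584j
  [-5]  conj(Y_{7,-5})(Ω₁) = 0.14451 - 0.18238j ; Y_{7,-5}(Ω₂) = 0.03216 + 0.09509j ; Δ = 0.02199 + 0.00788j
  [-4]  conj(Y_{7,-4})(Ω₁) = -0.36429 - 0.21641j ; Y_{7,-4}(Ω₂) = -0.22053 + 0.27184j ; Δ = 0.13916 - 0.05130j
  [-3]  conj(Y_{7,-3})(Ω₁) = -0.17202 + 0.40457j ; Y_{7,-3}(Ω₂) = -0.00884 - 0.00105j ; Δ = 0.00195 - 0.00339j
  [-2]  conj(Y_{7,-2})(Ω₁) = 0.07431 + 0.02041j ; Y_{7,-2}(Ω₂) = 0.14047 + 0.29483j ; Δ = 0.00442 + 0.02478j
  [-1]  conj(Y_{7,-1})(Ω₁) = -0.04939 + 0.36635j ; Y_{7,-1}(Ω₂) = -0.02698 + 0.04274j ; Δ = -0.01433 - 0.01200j
  [+0]  conj(Y_{7,0})(Ω₁) = 0.20136 + 0.00000j ; Y_{7,0}(Ω₂) = 0.31751 + 0.00000j ; Δ = 0.06393 + 0.00000j
  [+1]  conj(Y_{7,1})(Ω₁) = 0.04939 + 0.36635j ; Y_{7,1}(Ω₂) = 0.02698 + 0.04274j ; Δ = -0.01433 + 0.01200j
  [+2]  conj(Y_{7,2})(Ω₁) = 0.07431 - 0.02041j ; Y_{7,2}(Ω₂) = 0.14047 - 0.29483j ; Δ = 0.00442 - 0.02478j
  [+3]  conj(Y_{7,3})(Ω₁) = 0.17202 + 0.40457j ; Y_{7,3}(Ω₂) = 0.00884 - 0.00105j ; Δ = 0.00195 + 0.00339j
  [+4]  conj(Y_{7,4})(Ω₁) = -0.36429 + 0.21641j ; Y_{7,4}(Ω₂) = -0.22053 - 0.27184j ; Δ = 0.13916 + 0.05130j
  [+5]  conj(Y_{7,5})(Ω₁) = -0.14451 - 0.18238j ; Y_{7,5}(Ω₂) = -0.03216 + 0.09509j ; Δ = 0.02199 - 0.00788j
  [+6]  conj(Y_{7,6})(Ω₁) = 0.05685 - 0.05901j ; Y_{7,6}(Ω₂) = -0.35519 + 0.08577j ; Δ = -0.01513 + 0.02584j
  [+7]  conj(Y_{7,7})(Ω₁) = 0.01388 + 0.01018j ; Y_{7,7}(Ω₂) = 0.29666 + 0.28811j ; Δ = 0.00119 + 0.00702j
Total Σ_m = 0.34243 + 0.00000j. Multiply by 0.837758: 0.28688 + 0.00000j. P_7(cos γ) = 0.286876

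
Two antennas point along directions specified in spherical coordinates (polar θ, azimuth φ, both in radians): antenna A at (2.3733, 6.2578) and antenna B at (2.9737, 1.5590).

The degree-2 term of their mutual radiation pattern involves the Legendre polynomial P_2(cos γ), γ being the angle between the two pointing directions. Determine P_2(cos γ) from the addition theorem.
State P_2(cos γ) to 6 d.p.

0.250641

Term-by-term m-sum for l=2 (normalisation 4π/5 = 2.513274):
  m=-2: Y*=0.18629 - 0.00947j  Y=-0.01078 - 0.00025j  product -0.00201 + 0.00005j
  m=-1: Y*=-0.38592 + 0.00980j  Y=-0.00150 + 0.12727j  product -0.00067 - 0.04913j
  m=+0: Y*=0.17388 + 0.00000j  Y=0.60436 + 0.00000j  product 0.10508 + 0.00000j
  m=+1: Y*=0.38592 + 0.00980j  Y=0.00150 + 0.12727j  product -0.00067 + 0.04913j
  m=+2: Y*=0.18629 + 0.00947j  Y=-0.01078 + 0.00025j  product -0.00201 - 0.00005j
Σ over m = 0.09973 + 0.00000j; ×(4π/5) → 0.25064 + 0.00000j. Real part: 0.250641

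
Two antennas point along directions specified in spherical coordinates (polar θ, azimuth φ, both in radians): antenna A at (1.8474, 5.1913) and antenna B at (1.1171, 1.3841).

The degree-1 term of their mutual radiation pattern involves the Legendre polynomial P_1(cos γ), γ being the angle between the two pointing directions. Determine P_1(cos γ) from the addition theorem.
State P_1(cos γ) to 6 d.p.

Addition theorem: P_1(cos γ) = (4π/3) Σ_m Y*_{lm}(Ω₁) Y_{lm}(Ω₂), m = −1…1:
  [-1]  conj(Y_{1,-1})(Ω₁) = +0.153156-0.294970i ; Y_{1,-1}(Ω₂) = +0.057641-0.305145i ; Δ = -0.081181-0.063737i
  [+0]  conj(Y_{1,0})(Ω₁) = -0.133432-0.000000i ; Y_{1,0}(Ω₂) = +0.214150+0.000000i ; Δ = -0.028575-0.000000i
  [+1]  conj(Y_{1,1})(Ω₁) = -0.153156-0.294970i ; Y_{1,1}(Ω₂) = -0.057641-0.305145i ; Δ = -0.081181+0.063737i
Accumulated sum -0.190936+0.000000i; after 4π/(2l+1) scaling, -0.799790+0.000000i ⇒ P_1 = -0.799790

-0.799790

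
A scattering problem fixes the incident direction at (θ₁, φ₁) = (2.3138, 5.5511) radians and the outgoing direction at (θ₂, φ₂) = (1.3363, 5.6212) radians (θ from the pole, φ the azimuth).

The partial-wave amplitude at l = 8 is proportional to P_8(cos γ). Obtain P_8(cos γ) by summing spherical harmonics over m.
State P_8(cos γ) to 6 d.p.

0.095037

Expand P_8 via completeness: Σ_{m} conj(Y_{8,m}) at Ω₁ times Y_{8,m} at Ω₂ —
  m=-8: Y*=0.04060 + 0.01845j  Y=0.22744 - 0.34451j  product 0.01559 - 0.00979j
  m=-7: Y*=-0.06565 - 0.15013j  Y=-0.03093 - 0.39326j  product -0.05701 + 0.03046j
  m=-6: Y*=-0.11074 + 0.33430j  Y=0.04089 + 0.04474j  product -0.01948 + 0.00871j
  m=-5: Y*=0.39993 - 0.22836j  Y=0.35511 + 0.06035j  product 0.15580 - 0.05696j
  m=-4: Y*=-0.26405 - 0.05718j  Y=0.05712 - 0.03073j  product -0.01684 + 0.00485j
  m=-3: Y*=-0.10094 - 0.13977j  Y=-0.12879 + 0.29220j  product 0.05384 - 0.01149j
  m=-2: Y*=-0.03986 + 0.37244j  Y=0.02887 + 0.11460j  product -0.04383 + 0.00619j
  m=-1: Y*=-0.00217 + 0.00195j  Y=-0.23393 - 0.18230j  product 0.00086 - 0.00006j
  m=+0: Y*=0.36996 + 0.00000j  Y=-0.13323 + 0.00000j  product -0.04929 + 0.00000j
  m=+1: Y*=0.00217 + 0.00195j  Y=0.23393 - 0.18230j  product 0.00086 + 0.00006j
  m=+2: Y*=-0.03986 - 0.37244j  Y=0.02887 - 0.11460j  product -0.04383 - 0.00619j
  m=+3: Y*=0.10094 - 0.13977j  Y=0.12879 + 0.29220j  product 0.05384 + 0.01149j
  m=+4: Y*=-0.26405 + 0.05718j  Y=0.05712 + 0.03073j  product -0.01684 - 0.00485j
  m=+5: Y*=-0.39993 - 0.22836j  Y=-0.35511 + 0.06035j  product 0.15580 + 0.05696j
  m=+6: Y*=-0.11074 - 0.33430j  Y=0.04089 - 0.04474j  product -0.01948 - 0.00871j
  m=+7: Y*=0.06565 - 0.15013j  Y=0.03093 - 0.39326j  product -0.05701 - 0.03046j
  m=+8: Y*=0.04060 - 0.01845j  Y=0.22744 + 0.34451j  product 0.01559 + 0.00979j
Accumulated sum 0.12857 + 0.00000j; after 4π/(2l+1) scaling, 0.09504 + 0.00000j ⇒ P_8 = 0.095037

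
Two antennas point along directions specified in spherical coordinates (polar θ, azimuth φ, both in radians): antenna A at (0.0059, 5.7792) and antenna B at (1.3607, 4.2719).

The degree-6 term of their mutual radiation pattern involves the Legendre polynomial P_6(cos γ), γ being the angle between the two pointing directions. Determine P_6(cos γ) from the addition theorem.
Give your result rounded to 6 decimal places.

Term-by-term m-sum for l=6 (normalisation 4π/13 = 0.966644):
  m=-6: -0.000000-0.000000i × +0.371270-0.202180i = -0.000000+0.000000i  (running Σ = -0.000000+0.000000i)
  m=-5: -0.000000-0.000000i × -0.252031-0.184397i = +0.000000+0.000000i  (running Σ = +0.000000+0.000000i)
  m=-4: -0.000000-0.000000i × +0.032346-0.167146i = -0.000000+0.000000i  (running Σ = -0.000000+0.000000i)
  m=-3: +0.000000-0.000001i × -0.310541+0.079072i = +0.000000+0.000000i  (running Σ = +0.000000+0.000000i)
  m=-2: +0.000097-0.000153i × -0.055417-0.067170i = -0.000016+0.000002i  (running Σ = -0.000016+0.000002i)
  m=-1: +0.017024-0.009389i × -0.134630+0.285609i = +0.000390+0.006126i  (running Σ = +0.000374+0.006129i)
  m=0: +1.016736-0.000000i × -0.064202+0.000000i = -0.065276+0.000000i  (running Σ = -0.064902+0.006129i)
  m=1: -0.017024-0.009389i × +0.134630+0.285609i = +0.000390-0.006126i  (running Σ = -0.064513+0.000002i)
  m=2: +0.000097+0.000153i × -0.055417+0.067170i = -0.000016-0.000002i  (running Σ = -0.064529+0.000000i)
  m=3: -0.000000-0.000001i × +0.310541+0.079072i = +0.000000-0.000000i  (running Σ = -0.064529+0.000000i)
  m=4: -0.000000+0.000000i × +0.032346+0.167146i = -0.000000-0.000000i  (running Σ = -0.064529+0.000000i)
  m=5: +0.000000-0.000000i × +0.252031-0.184397i = +0.000000-0.000000i  (running Σ = -0.064529+0.000000i)
  m=6: -0.000000+0.000000i × +0.371270+0.202180i = -0.000000-0.000000i  (running Σ = -0.064529-0.000000i)
Σ over m = -0.064529-0.000000i; ×(4π/13) → -0.062376-0.000000i. Real part: -0.062376

-0.062376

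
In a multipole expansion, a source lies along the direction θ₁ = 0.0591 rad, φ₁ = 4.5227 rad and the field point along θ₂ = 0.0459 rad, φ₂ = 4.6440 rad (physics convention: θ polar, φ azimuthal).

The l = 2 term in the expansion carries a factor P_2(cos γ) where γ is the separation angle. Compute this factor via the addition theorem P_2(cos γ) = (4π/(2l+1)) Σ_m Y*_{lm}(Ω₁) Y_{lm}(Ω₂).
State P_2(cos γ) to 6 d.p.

Expand P_2 via completeness: Σ_{m} conj(Y_{2,m}) at Ω₁ times Y_{2,m} at Ω₂ —
  m=-2: Y*=(-0.001252, 0.000499)  Y=(-0.000806, -0.000111)  product (0.000001, -0.000000)
  m=-1: Y*=(-0.008589, -0.044734)  Y=(-0.002420, 0.035327)  product (0.001601, -0.000195)
  m=+0: Y*=(0.627482, -0.000000)  Y=(0.628791, 0.000000)  product (0.394555, 0.000000)
  m=+1: Y*=(0.008589, -0.044734)  Y=(0.002420, 0.035327)  product (0.001601, 0.000195)
  m=+2: Y*=(-0.001252, -0.000499)  Y=(-0.000806, 0.000111)  product (0.000001, 0.000000)
Accumulated sum (0.397760, -0.000000); after 4π/(2l+1) scaling, (0.999679, -0.000000) ⇒ P_2 = 0.999679

0.999679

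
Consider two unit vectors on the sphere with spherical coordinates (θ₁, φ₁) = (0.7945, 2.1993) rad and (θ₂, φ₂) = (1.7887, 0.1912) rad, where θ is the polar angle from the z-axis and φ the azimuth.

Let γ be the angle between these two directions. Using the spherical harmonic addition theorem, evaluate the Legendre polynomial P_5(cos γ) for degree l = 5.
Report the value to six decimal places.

-0.198068

Summing Y*_{l m}(θ₁,φ₁)·Y_{l m}(θ₂,φ₂) over m ∈ [−5, 5]; prefactor 4π/(2·5+1) = 1.142397:
  term(m=-5) = -0.028854-0.020413i   from Y*(Ω₁)=+0.000079-0.085833i, Y(Ω₂)=+0.237517-0.336387i
  term(m=-4) = +0.013639-0.075629i   from Y*(Ω₁)=-0.215743+0.156503i, Y(Ω₂)=-0.208037+0.199638i
  term(m=-3) = -0.077458+0.020513i   from Y*(Ω₁)=+0.408435+0.132959i, Y(Ω₂)=-0.156692+0.101232i
  term(m=-2) = -0.055029-0.065841i   from Y*(Ω₁)=-0.088202-0.271801i, Y(Ω₂)=+0.278601-0.112053i
  term(m=-1) = +0.009622-0.020583i   from Y*(Ω₁)=+0.109095-0.150097i, Y(Ω₂)=+0.120217-0.023270i
  term(m=+0) = +0.102782+0.000000i   from Y*(Ω₁)=-0.342598-0.000000i, Y(Ω₂)=-0.300008+0.000000i
  term(m=+1) = +0.009622+0.020583i   from Y*(Ω₁)=-0.109095-0.150097i, Y(Ω₂)=-0.120217-0.023270i
  term(m=+2) = -0.055029+0.065841i   from Y*(Ω₁)=-0.088202+0.271801i, Y(Ω₂)=+0.278601+0.112053i
  term(m=+3) = -0.077458-0.020513i   from Y*(Ω₁)=-0.408435+0.132959i, Y(Ω₂)=+0.156692+0.101232i
  term(m=+4) = +0.013639+0.075629i   from Y*(Ω₁)=-0.215743-0.156503i, Y(Ω₂)=-0.208037-0.199638i
  term(m=+5) = -0.028854+0.020413i   from Y*(Ω₁)=-0.000079-0.085833i, Y(Ω₂)=-0.237517-0.336387i
Accumulated sum -0.173379+0.000000i; after 4π/(2l+1) scaling, -0.198068+0.000000i ⇒ P_5 = -0.198068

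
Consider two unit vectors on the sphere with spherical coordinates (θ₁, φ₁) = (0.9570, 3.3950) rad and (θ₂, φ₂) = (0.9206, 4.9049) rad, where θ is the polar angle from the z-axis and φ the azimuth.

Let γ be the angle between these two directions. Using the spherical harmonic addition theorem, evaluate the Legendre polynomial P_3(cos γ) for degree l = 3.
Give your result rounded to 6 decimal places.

Addition theorem: P_3(cos γ) = (4π/7) Σ_m Y*_{lm}(Ω₁) Y_{lm}(Ω₂), m = −3…3:
  term(m=-3) = -0.008712+0.047157i   from Y*(Ω₁)=-0.165169-0.157055i, Y(Ω₂)=-0.114871-0.176278i
  term(m=-2) = -0.153036-0.018731i   from Y*(Ω₁)=+0.343912+0.190934i, Y(Ω₂)=-0.363258+0.147210i
  term(m=-1) = +0.002267-0.037187i   from Y*(Ω₁)=-0.168473-0.043630i, Y(Ω₂)=+0.040958+0.210120i
  term(m=+0) = +0.076053+0.000000i   from Y*(Ω₁)=-0.288292-0.000000i, Y(Ω₂)=-0.263806+0.000000i
  term(m=+1) = +0.002267+0.037187i   from Y*(Ω₁)=+0.168473-0.043630i, Y(Ω₂)=-0.040958+0.210120i
  term(m=+2) = -0.153036+0.018731i   from Y*(Ω₁)=+0.343912-0.190934i, Y(Ω₂)=-0.363258-0.147210i
  term(m=+3) = -0.008712-0.047157i   from Y*(Ω₁)=+0.165169-0.157055i, Y(Ω₂)=+0.114871-0.176278i
Accumulated sum -0.242909+0.000000i; after 4π/(2l+1) scaling, -0.436069+0.000000i ⇒ P_3 = -0.436069

-0.436069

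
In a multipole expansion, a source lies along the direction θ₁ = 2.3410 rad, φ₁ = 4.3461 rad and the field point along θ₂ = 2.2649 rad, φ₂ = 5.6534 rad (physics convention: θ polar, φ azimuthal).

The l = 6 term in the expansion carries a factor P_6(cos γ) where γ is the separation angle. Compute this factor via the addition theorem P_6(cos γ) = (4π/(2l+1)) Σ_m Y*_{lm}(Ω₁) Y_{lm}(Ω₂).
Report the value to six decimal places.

0.197283

Term-by-term m-sum for l=6 (normalisation 4π/13 = 0.966644):
  [-6]  conj(Y_{6,-6})(Ω₁) = 0.03875 + 0.05350j ; Y_{6,-6}(Ω₂) = -0.08007 - 0.05926j ; Δ = 0.00007 - 0.00658j
  [-5]  conj(Y_{6,-5})(Ω₁) = 0.21449 - 0.05721j ; Y_{6,-5}(Ω₂) = 0.28718 + 0.00211j ; Δ = 0.06172 - 0.01598j
  [-4]  conj(Y_{6,-4})(Ω₁) = 0.04327 - 0.40803j ; Y_{6,-4}(Ω₂) = -0.35424 + 0.25421j ; Δ = 0.08840 + 0.15554j
  [-3]  conj(Y_{6,-3})(Ω₁) = -0.34850 - 0.17787j ; Y_{6,-3}(Ω₂) = 0.08897 - 0.26979j ; Δ = -0.07899 + 0.07819j
  [-2]  conj(Y_{6,-2})(Ω₁) = -0.00371 + 0.00334j ; Y_{6,-2}(Ω₂) = -0.04948 - 0.15383j ; Δ = 0.00070 + 0.00041j
  [-1]  conj(Y_{6,-1})(Ω₁) = -0.13185 - 0.34371j ; Y_{6,-1}(Ω₂) = 0.28654 + 0.20883j ; Δ = 0.03400 - 0.12602j
  [+0]  conj(Y_{6,0})(Ω₁) = -0.11507 + 0.00000j ; Y_{6,0}(Ω₂) = 0.06664 + 0.00000j ; Δ = -0.00767 + 0.00000j
  [+1]  conj(Y_{6,1})(Ω₁) = 0.13185 - 0.34371j ; Y_{6,1}(Ω₂) = -0.28654 + 0.20883j ; Δ = 0.03400 + 0.12602j
  [+2]  conj(Y_{6,2})(Ω₁) = -0.00371 - 0.00334j ; Y_{6,2}(Ω₂) = -0.04948 + 0.15383j ; Δ = 0.00070 - 0.00041j
  [+3]  conj(Y_{6,3})(Ω₁) = 0.34850 - 0.17787j ; Y_{6,3}(Ω₂) = -0.08897 - 0.26979j ; Δ = -0.07899 - 0.07819j
  [+4]  conj(Y_{6,4})(Ω₁) = 0.04327 + 0.40803j ; Y_{6,4}(Ω₂) = -0.35424 - 0.25421j ; Δ = 0.08840 - 0.15554j
  [+5]  conj(Y_{6,5})(Ω₁) = -0.21449 - 0.05721j ; Y_{6,5}(Ω₂) = -0.28718 + 0.00211j ; Δ = 0.06172 + 0.01598j
  [+6]  conj(Y_{6,6})(Ω₁) = 0.03875 - 0.05350j ; Y_{6,6}(Ω₂) = -0.08007 + 0.05926j ; Δ = 0.00007 + 0.00658j
Accumulated sum 0.20409 - 0.00000j; after 4π/(2l+1) scaling, 0.19728 - 0.00000j ⇒ P_6 = 0.197283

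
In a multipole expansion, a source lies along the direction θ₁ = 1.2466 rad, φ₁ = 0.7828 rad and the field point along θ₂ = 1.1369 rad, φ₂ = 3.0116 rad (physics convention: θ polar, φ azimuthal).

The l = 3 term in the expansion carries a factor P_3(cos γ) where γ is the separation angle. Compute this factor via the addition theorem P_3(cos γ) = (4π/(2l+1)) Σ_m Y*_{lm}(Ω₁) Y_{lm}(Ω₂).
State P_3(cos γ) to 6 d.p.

Summing Y*_{l m}(θ₁,φ₁)·Y_{l m}(θ₂,φ₂) over m ∈ [−3, 3]; prefactor 4π/(2·3+1) = 1.795196:
  [-3]  conj(Y_{3,-3})(Ω₁) = -0.24931 + 0.25323j ; Y_{3,-3}(Ω₂) = -0.28825 - 0.11848j ; Δ = 0.10187 - 0.04346j
  [-2]  conj(Y_{3,-2})(Ω₁) = 0.00152 + 0.29251j ; Y_{3,-2}(Ω₂) = 0.34183 + 0.09093j ; Δ = -0.02608 + 0.10013j
  [-1]  conj(Y_{3,-1})(Ω₁) = -0.10699 - 0.10644j ; Y_{3,-1}(Ω₂) = 0.03381 + 0.00442j ; Δ = -0.00315 - 0.00407j
  [+0]  conj(Y_{3,0})(Ω₁) = -0.29631 + 0.00000j ; Y_{3,0}(Ω₂) = -0.33202 + 0.00000j ; Δ = 0.09838 + 0.00000j
  [+1]  conj(Y_{3,1})(Ω₁) = 0.10699 - 0.10644j ; Y_{3,1}(Ω₂) = -0.03381 + 0.00442j ; Δ = -0.00315 + 0.00407j
  [+2]  conj(Y_{3,2})(Ω₁) = 0.00152 - 0.29251j ; Y_{3,2}(Ω₂) = 0.34183 - 0.09093j ; Δ = -0.02608 - 0.10013j
  [+3]  conj(Y_{3,3})(Ω₁) = 0.24931 + 0.25323j ; Y_{3,3}(Ω₂) = 0.28825 - 0.11848j ; Δ = 0.10187 + 0.04346j
Accumulated sum 0.24366 + 0.00000j; after 4π/(2l+1) scaling, 0.43742 + 0.00000j ⇒ P_3 = 0.437425

0.437425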